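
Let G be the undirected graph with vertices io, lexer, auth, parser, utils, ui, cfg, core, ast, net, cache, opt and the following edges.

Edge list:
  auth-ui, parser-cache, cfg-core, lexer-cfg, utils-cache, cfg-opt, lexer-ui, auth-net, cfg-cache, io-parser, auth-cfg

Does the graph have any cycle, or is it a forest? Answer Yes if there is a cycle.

Yes

DFS, tracking each vertex's parent; an edge to a visited non-parent vertex closes a cycle.
Start from opt:
visit opt (parent –)
  visit cfg (parent opt)
    visit core (parent cfg)
      core–cfg: parent, skip
    cfg–opt: parent, skip
    visit cache (parent cfg)
      visit parser (parent cache)
        visit io (parent parser)
          io–parser: parent, skip
        parser–cache: parent, skip
      cache–cfg: parent, skip
      visit utils (parent cache)
        utils–cache: parent, skip
    visit lexer (parent cfg)
      lexer–cfg: parent, skip
      visit ui (parent lexer)
        visit auth (parent ui)
          visit net (parent auth)
            net–auth: parent, skip
          auth–ui: parent, skip
          auth–cfg: cfg visited and ≠ parent → cycle
Cycle: cfg – lexer – ui – auth – cfg.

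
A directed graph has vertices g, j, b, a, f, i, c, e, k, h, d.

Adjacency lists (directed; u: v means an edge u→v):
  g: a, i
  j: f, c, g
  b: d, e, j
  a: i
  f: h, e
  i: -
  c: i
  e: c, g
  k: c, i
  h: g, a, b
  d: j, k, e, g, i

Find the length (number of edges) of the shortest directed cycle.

4

For each vertex v, BFS finds the shortest path from v back to v.
The shortest such closed walk is b → j → f → h → b, length 4.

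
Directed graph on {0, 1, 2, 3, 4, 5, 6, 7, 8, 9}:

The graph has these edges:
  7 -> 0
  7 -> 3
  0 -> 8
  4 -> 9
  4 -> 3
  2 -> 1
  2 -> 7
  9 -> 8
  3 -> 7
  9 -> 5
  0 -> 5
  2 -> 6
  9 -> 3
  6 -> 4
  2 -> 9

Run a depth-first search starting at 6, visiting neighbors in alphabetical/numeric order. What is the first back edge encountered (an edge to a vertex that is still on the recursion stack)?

7→3

DFS from 6 (visiting neighbors in alphabetical/numeric order); mark gray on enter, black on exit:
6 gray
  4 gray
    3 gray
      7 gray
        0 gray
          5 gray
          5 black
          8 gray
          8 black
        0 black
        7→3: 3 is gray → back edge
First back edge: 7 → 3.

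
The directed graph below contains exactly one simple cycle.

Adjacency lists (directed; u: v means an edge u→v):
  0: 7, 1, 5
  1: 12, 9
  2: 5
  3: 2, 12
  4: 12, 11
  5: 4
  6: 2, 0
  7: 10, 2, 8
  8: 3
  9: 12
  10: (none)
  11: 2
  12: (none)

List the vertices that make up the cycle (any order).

2, 4, 5, 11

DFS with gray/black marking from 5:
5 gray
  4 gray
    12 gray
    12 black
    11 gray
      2 gray
        2→5: 5 is gray → back edge
Back edge closes the cycle 5 → 4 → 11 → 2 → 5; its vertices are {2, 4, 5, 11}.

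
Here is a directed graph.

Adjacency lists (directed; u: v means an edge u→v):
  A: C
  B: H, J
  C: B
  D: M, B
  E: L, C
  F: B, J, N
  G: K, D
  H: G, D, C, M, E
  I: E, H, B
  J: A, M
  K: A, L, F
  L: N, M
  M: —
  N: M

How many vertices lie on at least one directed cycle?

A vertex is on a directed cycle iff it belongs to a strongly connected component of size ≥ 2 (or has a self-loop).
The vertices on cycles are {A, B, C, D, E, F, G, H, J, K} — 10 in total.

10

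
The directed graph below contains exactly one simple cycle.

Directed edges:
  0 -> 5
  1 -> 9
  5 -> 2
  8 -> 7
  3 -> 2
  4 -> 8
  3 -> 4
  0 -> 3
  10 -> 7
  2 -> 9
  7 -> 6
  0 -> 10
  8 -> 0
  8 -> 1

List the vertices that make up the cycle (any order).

DFS with gray/black marking from 8:
8 gray
  0 gray
    5 gray
      2 gray
        9 gray
        9 black
      2 black
    5 black
    10 gray
      7 gray
        6 gray
        6 black
      7 black
    10 black
    3 gray
      4 gray
        4→8: 8 is gray → back edge
Back edge closes the cycle 8 → 0 → 3 → 4 → 8; its vertices are {0, 3, 4, 8}.

0, 3, 4, 8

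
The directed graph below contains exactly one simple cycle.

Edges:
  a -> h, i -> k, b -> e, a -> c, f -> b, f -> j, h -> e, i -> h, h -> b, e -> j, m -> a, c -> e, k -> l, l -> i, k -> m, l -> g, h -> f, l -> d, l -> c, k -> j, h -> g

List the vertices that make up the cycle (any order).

DFS with gray/black marking from k:
k gray
  m gray
    a gray
      h gray
        e gray
          j gray
          j black
        e black
        g gray
        g black
        f gray
          f→j: j black — skip
          b gray
            b→e: e black — skip
          b black
        f black
        h→b: b black — skip
      h black
      c gray
        c→e: e black — skip
      c black
    a black
  m black
  k→j: j black — skip
  l gray
    l→c: c black — skip
    l→g: g black — skip
    i gray
      i→k: k is gray → back edge
Back edge closes the cycle k → l → i → k; its vertices are {i, k, l}.

i, k, l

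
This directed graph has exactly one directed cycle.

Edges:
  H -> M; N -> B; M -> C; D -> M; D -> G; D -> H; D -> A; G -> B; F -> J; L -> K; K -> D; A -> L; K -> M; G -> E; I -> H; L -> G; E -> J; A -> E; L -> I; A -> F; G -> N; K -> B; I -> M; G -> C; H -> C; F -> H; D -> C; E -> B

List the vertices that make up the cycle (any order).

A, D, K, L

DFS with gray/black marking from D:
D gray
  H gray
    M gray
      C gray
      C black
    M black
    H→C: C black — skip
  H black
  D→C: C black — skip
  D→M: M black — skip
  A gray
    F gray
      J gray
      J black
      F→H: H black — skip
    F black
    E gray
      E→J: J black — skip
      B gray
      B black
    E black
    L gray
      I gray
        I→H: H black — skip
        I→M: M black — skip
      I black
      G gray
        N gray
          N→B: B black — skip
        N black
        G→E: E black — skip
        G→C: C black — skip
        G→B: B black — skip
      G black
      K gray
        K→B: B black — skip
        K→M: M black — skip
        K→D: D is gray → back edge
Back edge closes the cycle D → A → L → K → D; its vertices are {A, D, K, L}.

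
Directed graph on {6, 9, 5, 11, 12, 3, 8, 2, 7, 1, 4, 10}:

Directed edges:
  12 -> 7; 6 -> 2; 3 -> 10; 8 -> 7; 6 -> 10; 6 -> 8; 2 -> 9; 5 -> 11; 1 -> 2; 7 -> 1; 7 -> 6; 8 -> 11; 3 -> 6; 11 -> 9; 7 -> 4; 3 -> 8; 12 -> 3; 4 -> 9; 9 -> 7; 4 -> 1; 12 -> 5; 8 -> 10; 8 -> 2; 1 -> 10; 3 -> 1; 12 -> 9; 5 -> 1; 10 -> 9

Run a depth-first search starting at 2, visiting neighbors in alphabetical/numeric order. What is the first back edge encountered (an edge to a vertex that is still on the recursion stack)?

1->2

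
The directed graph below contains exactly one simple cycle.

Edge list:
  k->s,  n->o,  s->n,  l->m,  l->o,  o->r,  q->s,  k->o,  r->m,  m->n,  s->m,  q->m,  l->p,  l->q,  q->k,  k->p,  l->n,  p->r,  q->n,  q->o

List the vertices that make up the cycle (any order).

DFS with gray/black marking from m:
m gray
  n gray
    o gray
      r gray
        r→m: m is gray → back edge
Back edge closes the cycle m → n → o → r → m; its vertices are {m, n, o, r}.

m, n, o, r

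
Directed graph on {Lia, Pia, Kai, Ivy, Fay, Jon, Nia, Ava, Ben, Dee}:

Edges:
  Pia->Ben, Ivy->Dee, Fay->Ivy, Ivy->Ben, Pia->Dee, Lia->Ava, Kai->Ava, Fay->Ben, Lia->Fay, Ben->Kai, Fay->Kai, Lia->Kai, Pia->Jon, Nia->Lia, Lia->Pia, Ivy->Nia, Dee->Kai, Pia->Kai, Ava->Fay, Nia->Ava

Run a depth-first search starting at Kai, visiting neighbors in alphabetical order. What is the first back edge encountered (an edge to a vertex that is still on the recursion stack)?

Ben→Kai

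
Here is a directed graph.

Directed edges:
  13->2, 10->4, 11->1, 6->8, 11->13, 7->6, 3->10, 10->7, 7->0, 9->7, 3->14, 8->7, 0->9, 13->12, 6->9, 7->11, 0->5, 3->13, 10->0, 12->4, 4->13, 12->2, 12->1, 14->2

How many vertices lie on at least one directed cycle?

8

A vertex is on a directed cycle iff it belongs to a strongly connected component of size ≥ 2 (or has a self-loop).
The vertices on cycles are {0, 4, 6, 7, 8, 9, 12, 13} — 8 in total.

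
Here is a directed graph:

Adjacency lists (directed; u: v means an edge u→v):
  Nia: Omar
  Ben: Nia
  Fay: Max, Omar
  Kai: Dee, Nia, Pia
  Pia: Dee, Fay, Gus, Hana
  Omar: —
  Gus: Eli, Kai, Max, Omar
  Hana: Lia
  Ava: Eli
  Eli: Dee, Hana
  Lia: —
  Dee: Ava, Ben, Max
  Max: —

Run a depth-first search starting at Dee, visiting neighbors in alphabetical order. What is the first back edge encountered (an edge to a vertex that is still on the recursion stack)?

Eli->Dee

DFS from Dee (visiting neighbors in alphabetical order); mark gray on enter, black on exit:
Dee gray
  Ava gray
    Eli gray
      Eli→Dee: Dee is gray → back edge
First back edge: Eli → Dee.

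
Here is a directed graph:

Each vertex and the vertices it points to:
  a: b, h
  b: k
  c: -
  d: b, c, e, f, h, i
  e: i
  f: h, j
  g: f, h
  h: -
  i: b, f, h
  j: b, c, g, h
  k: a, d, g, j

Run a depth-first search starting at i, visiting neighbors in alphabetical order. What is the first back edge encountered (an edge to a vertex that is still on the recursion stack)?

DFS from i (visiting neighbors in alphabetical order); mark gray on enter, black on exit:
i gray
  b gray
    k gray
      a gray
        a→b: b is gray → back edge
First back edge: a → b.

a→b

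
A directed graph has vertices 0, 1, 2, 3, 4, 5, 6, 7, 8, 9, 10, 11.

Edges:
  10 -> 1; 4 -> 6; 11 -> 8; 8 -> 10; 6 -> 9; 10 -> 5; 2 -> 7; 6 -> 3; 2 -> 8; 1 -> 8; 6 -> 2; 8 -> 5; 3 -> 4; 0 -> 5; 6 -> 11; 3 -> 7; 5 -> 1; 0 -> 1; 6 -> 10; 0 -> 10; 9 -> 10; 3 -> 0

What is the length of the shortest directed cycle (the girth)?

For each vertex v, BFS finds the shortest path from v back to v.
The shortest such closed walk is 6 → 3 → 4 → 6, length 3.

3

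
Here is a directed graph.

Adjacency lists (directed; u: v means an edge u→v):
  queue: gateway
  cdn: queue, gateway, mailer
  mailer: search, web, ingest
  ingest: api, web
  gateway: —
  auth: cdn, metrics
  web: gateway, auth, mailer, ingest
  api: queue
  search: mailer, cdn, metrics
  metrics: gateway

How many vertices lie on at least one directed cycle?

6

A vertex is on a directed cycle iff it belongs to a strongly connected component of size ≥ 2 (or has a self-loop).
The vertices on cycles are {cdn, web, auth, ingest, mailer, search} — 6 in total.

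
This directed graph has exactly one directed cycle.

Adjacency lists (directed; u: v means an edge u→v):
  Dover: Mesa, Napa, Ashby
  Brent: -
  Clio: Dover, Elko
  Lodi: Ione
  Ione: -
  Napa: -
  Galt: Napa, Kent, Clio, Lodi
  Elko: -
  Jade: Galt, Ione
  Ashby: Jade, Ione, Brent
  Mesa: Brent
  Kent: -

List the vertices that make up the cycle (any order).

Clio, Galt, Jade, Ashby, Dover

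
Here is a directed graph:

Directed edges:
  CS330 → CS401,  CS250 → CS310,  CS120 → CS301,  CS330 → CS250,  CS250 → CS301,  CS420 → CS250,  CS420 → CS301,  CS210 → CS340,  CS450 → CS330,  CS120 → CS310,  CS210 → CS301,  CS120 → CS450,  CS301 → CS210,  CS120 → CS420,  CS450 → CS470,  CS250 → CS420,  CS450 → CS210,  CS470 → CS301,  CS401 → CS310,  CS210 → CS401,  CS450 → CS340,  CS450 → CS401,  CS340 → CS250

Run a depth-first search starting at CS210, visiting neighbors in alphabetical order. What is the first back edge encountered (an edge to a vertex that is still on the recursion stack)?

CS301→CS210

DFS from CS210 (visiting neighbors in alphabetical order); mark gray on enter, black on exit:
CS210 gray
  CS301 gray
    CS301→CS210: CS210 is gray → back edge
First back edge: CS301 → CS210.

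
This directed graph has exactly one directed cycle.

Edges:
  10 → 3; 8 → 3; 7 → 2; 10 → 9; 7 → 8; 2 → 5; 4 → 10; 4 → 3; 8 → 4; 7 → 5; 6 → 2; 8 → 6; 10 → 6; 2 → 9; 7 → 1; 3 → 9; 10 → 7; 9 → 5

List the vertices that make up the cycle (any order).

4, 7, 8, 10

DFS with gray/black marking from 7:
7 gray
  2 gray
    5 gray
    5 black
    9 gray
      9→5: 5 black — skip
    9 black
  2 black
  8 gray
    6 gray
      6→2: 2 black — skip
    6 black
    3 gray
      3→9: 9 black — skip
    3 black
    4 gray
      10 gray
        10→3: 3 black — skip
        10→6: 6 black — skip
        10→7: 7 is gray → back edge
Back edge closes the cycle 7 → 8 → 4 → 10 → 7; its vertices are {4, 7, 8, 10}.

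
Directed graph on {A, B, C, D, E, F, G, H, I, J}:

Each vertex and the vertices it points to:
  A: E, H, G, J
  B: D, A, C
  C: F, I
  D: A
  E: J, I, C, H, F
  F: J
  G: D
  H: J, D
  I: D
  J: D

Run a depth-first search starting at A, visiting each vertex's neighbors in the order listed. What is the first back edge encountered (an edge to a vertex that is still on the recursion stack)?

D→A

DFS from A (visiting each vertex's neighbors in the order listed); mark gray on enter, black on exit:
A gray
  E gray
    J gray
      D gray
        D→A: A is gray → back edge
First back edge: D → A.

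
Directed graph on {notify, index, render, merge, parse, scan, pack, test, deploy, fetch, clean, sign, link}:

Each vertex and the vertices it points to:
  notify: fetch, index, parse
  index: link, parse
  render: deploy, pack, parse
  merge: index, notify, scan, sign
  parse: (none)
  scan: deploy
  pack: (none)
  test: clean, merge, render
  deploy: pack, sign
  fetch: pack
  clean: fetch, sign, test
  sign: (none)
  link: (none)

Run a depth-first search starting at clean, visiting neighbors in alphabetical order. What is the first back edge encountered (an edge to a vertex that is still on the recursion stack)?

test->clean

DFS from clean (visiting neighbors in alphabetical order); mark gray on enter, black on exit:
clean gray
  fetch gray
    pack gray
    pack black
  fetch black
  sign gray
  sign black
  test gray
    test→clean: clean is gray → back edge
First back edge: test → clean.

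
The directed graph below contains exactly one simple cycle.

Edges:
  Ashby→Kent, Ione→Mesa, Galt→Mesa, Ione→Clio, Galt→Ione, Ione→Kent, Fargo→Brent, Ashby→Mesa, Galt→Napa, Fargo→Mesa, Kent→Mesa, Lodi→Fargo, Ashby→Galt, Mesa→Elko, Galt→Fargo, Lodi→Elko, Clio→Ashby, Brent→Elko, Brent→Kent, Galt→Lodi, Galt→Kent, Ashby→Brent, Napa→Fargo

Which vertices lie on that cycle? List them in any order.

Clio, Galt, Ione, Ashby

DFS with gray/black marking from Ashby:
Ashby gray
  Kent gray
    Mesa gray
      Elko gray
      Elko black
    Mesa black
  Kent black
  Brent gray
    Brent→Kent: Kent black — skip
    Brent→Elko: Elko black — skip
  Brent black
  Ashby→Mesa: Mesa black — skip
  Galt gray
    Lodi gray
      Fargo gray
        Fargo→Brent: Brent black — skip
        Fargo→Mesa: Mesa black — skip
      Fargo black
      Lodi→Elko: Elko black — skip
    Lodi black
    Ione gray
      Clio gray
        Clio→Ashby: Ashby is gray → back edge
Back edge closes the cycle Ashby → Galt → Ione → Clio → Ashby; its vertices are {Clio, Galt, Ione, Ashby}.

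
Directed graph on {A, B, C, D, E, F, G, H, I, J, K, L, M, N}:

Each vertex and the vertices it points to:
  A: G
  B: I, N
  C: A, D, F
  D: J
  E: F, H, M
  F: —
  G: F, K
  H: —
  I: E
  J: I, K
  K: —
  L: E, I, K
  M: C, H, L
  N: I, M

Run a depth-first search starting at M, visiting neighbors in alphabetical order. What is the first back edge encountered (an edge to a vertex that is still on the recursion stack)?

E->M

DFS from M (visiting neighbors in alphabetical order); mark gray on enter, black on exit:
M gray
  C gray
    A gray
      G gray
        F gray
        F black
        K gray
        K black
      G black
    A black
    D gray
      J gray
        I gray
          E gray
            E→F: F black — skip
            H gray
            H black
            E→M: M is gray → back edge
First back edge: E → M.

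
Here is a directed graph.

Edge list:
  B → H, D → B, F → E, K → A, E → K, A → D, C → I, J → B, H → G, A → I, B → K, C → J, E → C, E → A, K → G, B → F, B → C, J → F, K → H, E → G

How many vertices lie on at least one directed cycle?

8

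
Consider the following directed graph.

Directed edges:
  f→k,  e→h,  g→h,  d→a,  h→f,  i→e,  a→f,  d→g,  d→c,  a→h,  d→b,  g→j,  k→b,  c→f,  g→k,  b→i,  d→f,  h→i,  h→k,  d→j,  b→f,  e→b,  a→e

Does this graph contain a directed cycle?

DFS with white/gray/black marking, starting from k:
k gray
  b gray
    f gray
      f→k: k is gray → back edge
Back edge found, so a cycle exists: k → b → f → k.

Yes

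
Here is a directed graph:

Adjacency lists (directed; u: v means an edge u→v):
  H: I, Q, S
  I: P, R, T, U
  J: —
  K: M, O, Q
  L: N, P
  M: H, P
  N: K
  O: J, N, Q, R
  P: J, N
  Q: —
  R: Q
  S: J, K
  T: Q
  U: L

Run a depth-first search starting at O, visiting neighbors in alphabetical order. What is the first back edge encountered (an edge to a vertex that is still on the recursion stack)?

P->N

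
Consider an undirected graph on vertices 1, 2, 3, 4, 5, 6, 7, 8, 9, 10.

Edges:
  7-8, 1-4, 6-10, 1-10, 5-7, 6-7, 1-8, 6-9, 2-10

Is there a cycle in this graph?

Yes

DFS, tracking each vertex's parent; an edge to a visited non-parent vertex closes a cycle.
Start from 8:
visit 8 (parent –)
  visit 7 (parent 8)
    visit 6 (parent 7)
      visit 9 (parent 6)
        9–6: parent, skip
      visit 10 (parent 6)
        visit 1 (parent 10)
          visit 4 (parent 1)
            4–1: parent, skip
          1–10: parent, skip
          1–8: 8 visited and ≠ parent → cycle
Cycle: 8 – 7 – 6 – 10 – 1 – 8.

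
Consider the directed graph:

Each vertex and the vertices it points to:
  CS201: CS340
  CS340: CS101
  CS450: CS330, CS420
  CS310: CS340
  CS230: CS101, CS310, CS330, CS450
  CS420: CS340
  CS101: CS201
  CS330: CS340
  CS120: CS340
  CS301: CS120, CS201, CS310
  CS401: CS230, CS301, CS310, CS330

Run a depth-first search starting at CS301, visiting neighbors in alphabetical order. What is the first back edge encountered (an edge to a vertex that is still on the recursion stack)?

CS201→CS340

DFS from CS301 (visiting neighbors in alphabetical order); mark gray on enter, black on exit:
CS301 gray
  CS120 gray
    CS340 gray
      CS101 gray
        CS201 gray
          CS201→CS340: CS340 is gray → back edge
First back edge: CS201 → CS340.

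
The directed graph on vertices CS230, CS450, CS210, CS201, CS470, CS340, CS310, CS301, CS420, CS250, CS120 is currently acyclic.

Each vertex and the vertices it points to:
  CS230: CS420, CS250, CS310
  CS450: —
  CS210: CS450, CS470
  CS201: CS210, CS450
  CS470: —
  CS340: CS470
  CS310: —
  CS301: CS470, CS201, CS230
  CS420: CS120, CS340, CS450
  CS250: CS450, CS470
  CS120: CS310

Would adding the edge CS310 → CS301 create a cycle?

Yes

Adding CS310→CS301 creates a cycle iff CS301 can already reach CS310.
Path from CS301: CS301 → CS230 → CS310.
So CS301 → … → CS310 → CS301 is a cycle.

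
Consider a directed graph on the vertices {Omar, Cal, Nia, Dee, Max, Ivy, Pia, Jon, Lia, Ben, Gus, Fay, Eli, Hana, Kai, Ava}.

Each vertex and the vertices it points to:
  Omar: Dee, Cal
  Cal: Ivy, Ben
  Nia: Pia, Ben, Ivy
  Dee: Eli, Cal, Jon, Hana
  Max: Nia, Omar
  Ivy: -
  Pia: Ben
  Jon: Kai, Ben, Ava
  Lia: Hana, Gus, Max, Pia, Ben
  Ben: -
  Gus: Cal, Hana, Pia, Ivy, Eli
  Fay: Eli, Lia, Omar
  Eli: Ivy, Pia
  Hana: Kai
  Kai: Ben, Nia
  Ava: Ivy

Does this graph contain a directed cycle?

DFS with white/gray/black marking, starting from Gus:
Gus gray
  Cal gray
    Ivy gray
    Ivy black
    Ben gray
    Ben black
  Cal black
  Hana gray
    Kai gray
      Kai→Ben: Ben black — skip
      Nia gray
        Pia gray
          Pia→Ben: Ben black — skip
        Pia black
        Nia→Ben: Ben black — skip
        Nia→Ivy: Ivy black — skip
      Nia black
    Kai black
  Hana black
  Gus→Pia: Pia black — skip
  Gus→Ivy: Ivy black — skip
  Eli gray
    Eli→Ivy: Ivy black — skip
    Eli→Pia: Pia black — skip
  Eli black
Gus black
Omar gray
  Dee gray
    Dee→Eli: Eli black — skip
    Dee→Cal: Cal black — skip
    Jon gray
      Jon→Kai: Kai black — skip
      Jon→Ben: Ben black — skip
      Ava gray
        Ava→Ivy: Ivy black — skip
      Ava black
    Jon black
    Dee→Hana: Hana black — skip
  Dee black
  Omar→Cal: Cal black — skip
Omar black
Max gray
  Max→Nia: Nia black — skip
  Max→Omar: Omar black — skip
Max black
Lia gray
  Lia→Hana: Hana black — skip
  Lia→Gus: Gus black — skip
  Lia→Max: Max black — skip
  Lia→Pia: Pia black — skip
  Lia→Ben: Ben black — skip
Lia black
Fay gray
  Fay→Eli: Eli black — skip
  Fay→Lia: Lia black — skip
  Fay→Omar: Omar black — skip
Fay black
Every edge goes to a white or black vertex — no back edge, so the graph is acyclic.

No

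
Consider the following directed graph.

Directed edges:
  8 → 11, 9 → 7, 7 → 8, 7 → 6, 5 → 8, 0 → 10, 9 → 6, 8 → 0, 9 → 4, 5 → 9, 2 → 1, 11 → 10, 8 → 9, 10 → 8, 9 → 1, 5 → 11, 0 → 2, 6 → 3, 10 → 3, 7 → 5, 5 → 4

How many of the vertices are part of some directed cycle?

A vertex is on a directed cycle iff it belongs to a strongly connected component of size ≥ 2 (or has a self-loop).
The vertices on cycles are {0, 5, 7, 8, 9, 10, 11} — 7 in total.

7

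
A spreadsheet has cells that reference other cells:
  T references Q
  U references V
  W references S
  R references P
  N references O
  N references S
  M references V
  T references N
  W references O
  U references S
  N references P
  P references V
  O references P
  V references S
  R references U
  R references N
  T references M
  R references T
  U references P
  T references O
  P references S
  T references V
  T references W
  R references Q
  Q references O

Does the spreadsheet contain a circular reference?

No

DFS with white/gray/black marking, starting from O:
O gray
  P gray
    S gray
    S black
    V gray
      V→S: S black — skip
    V black
  P black
O black
M gray
  M→V: V black — skip
M black
N gray
  N→P: P black — skip
  N→S: S black — skip
  N→O: O black — skip
N black
Q gray
  Q→O: O black — skip
Q black
R gray
  U gray
    U→V: V black — skip
    U→S: S black — skip
    U→P: P black — skip
  U black
  R→P: P black — skip
  T gray
    T→O: O black — skip
    T→V: V black — skip
    W gray
      W→S: S black — skip
      W→O: O black — skip
    W black
    T→Q: Q black — skip
    T→N: N black — skip
    T→M: M black — skip
  T black
  R→N: N black — skip
  R→Q: Q black — skip
R black
Every edge goes to a white or black vertex — no back edge, so the graph is acyclic.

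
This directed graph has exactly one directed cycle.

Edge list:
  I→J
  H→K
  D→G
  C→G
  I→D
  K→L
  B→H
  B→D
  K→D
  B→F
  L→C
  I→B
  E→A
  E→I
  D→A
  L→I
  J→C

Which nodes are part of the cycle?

DFS with gray/black marking from I:
I gray
  J gray
    C gray
      G gray
      G black
    C black
  J black
  D gray
    D→G: G black — skip
    A gray
    A black
  D black
  B gray
    B→D: D black — skip
    H gray
      K gray
        K→D: D black — skip
        L gray
          L→C: C black — skip
          L→I: I is gray → back edge
Back edge closes the cycle I → B → H → K → L → I; its vertices are {B, H, I, K, L}.

B, H, I, K, L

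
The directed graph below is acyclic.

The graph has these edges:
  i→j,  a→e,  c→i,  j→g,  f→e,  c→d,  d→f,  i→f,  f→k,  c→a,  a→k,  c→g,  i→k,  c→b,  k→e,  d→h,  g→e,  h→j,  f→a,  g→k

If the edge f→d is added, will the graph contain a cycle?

Yes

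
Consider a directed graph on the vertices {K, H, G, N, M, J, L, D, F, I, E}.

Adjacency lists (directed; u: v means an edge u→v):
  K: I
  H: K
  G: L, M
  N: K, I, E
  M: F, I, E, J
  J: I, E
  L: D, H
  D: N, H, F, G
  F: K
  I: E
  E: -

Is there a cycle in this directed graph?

DFS with white/gray/black marking, starting from M:
M gray
  F gray
    K gray
      I gray
        E gray
        E black
      I black
    K black
  F black
  M→I: I black — skip
  M→E: E black — skip
  J gray
    J→I: I black — skip
    J→E: E black — skip
  J black
M black
H gray
  H→K: K black — skip
H black
G gray
  L gray
    D gray
      N gray
        N→K: K black — skip
        N→I: I black — skip
        N→E: E black — skip
      N black
      D→H: H black — skip
      D→F: F black — skip
      D→G: G is gray → back edge
Back edge found, so a cycle exists: G → L → D → G.

Yes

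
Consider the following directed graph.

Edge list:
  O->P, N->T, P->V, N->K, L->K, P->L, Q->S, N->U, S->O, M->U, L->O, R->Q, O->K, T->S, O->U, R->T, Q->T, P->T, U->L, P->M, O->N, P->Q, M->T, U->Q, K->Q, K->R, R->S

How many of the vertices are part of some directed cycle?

11

A vertex is on a directed cycle iff it belongs to a strongly connected component of size ≥ 2 (or has a self-loop).
The vertices on cycles are {K, L, M, N, O, P, Q, R, S, T, U} — 11 in total.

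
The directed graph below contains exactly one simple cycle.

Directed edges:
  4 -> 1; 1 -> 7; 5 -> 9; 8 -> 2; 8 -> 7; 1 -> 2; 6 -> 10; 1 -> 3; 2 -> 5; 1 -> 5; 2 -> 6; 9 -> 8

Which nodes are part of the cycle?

DFS with gray/black marking from 2:
2 gray
  6 gray
    10 gray
    10 black
  6 black
  5 gray
    9 gray
      8 gray
        7 gray
        7 black
        8→2: 2 is gray → back edge
Back edge closes the cycle 2 → 5 → 9 → 8 → 2; its vertices are {2, 5, 8, 9}.

2, 5, 8, 9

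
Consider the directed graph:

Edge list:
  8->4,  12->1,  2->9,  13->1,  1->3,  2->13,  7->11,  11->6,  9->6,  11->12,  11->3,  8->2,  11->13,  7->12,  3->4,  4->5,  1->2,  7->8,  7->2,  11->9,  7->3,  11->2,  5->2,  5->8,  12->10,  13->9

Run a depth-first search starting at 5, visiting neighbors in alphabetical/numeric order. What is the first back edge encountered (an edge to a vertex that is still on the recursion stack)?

DFS from 5 (visiting neighbors in alphabetical/numeric order); mark gray on enter, black on exit:
5 gray
  2 gray
    9 gray
      6 gray
      6 black
    9 black
    13 gray
      1 gray
        1→2: 2 is gray → back edge
First back edge: 1 → 2.

1->2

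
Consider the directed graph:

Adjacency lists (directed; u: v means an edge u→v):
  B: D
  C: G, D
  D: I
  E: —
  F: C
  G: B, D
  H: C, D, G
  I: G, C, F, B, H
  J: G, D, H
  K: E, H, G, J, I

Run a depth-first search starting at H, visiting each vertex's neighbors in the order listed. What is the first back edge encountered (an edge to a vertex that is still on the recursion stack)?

I->G

DFS from H (visiting each vertex's neighbors in the order listed); mark gray on enter, black on exit:
H gray
  C gray
    G gray
      B gray
        D gray
          I gray
            I→G: G is gray → back edge
First back edge: I → G.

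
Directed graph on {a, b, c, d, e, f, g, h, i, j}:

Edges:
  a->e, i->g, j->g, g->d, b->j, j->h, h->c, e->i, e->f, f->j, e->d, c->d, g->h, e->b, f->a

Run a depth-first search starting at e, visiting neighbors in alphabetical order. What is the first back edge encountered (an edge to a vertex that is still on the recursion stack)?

a->e

DFS from e (visiting neighbors in alphabetical order); mark gray on enter, black on exit:
e gray
  b gray
    j gray
      g gray
        d gray
        d black
        h gray
          c gray
            c→d: d black — skip
          c black
        h black
      g black
      j→h: h black — skip
    j black
  b black
  e→d: d black — skip
  f gray
    a gray
      a→e: e is gray → back edge
First back edge: a → e.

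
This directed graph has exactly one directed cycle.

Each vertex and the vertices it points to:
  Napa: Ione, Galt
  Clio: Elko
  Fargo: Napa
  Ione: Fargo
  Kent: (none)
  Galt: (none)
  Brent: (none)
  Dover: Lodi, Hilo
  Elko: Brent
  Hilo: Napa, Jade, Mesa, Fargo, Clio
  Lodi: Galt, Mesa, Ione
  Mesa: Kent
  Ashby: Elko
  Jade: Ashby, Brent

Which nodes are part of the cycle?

DFS with gray/black marking from Napa:
Napa gray
  Ione gray
    Fargo gray
      Fargo→Napa: Napa is gray → back edge
Back edge closes the cycle Napa → Ione → Fargo → Napa; its vertices are {Ione, Napa, Fargo}.

Ione, Napa, Fargo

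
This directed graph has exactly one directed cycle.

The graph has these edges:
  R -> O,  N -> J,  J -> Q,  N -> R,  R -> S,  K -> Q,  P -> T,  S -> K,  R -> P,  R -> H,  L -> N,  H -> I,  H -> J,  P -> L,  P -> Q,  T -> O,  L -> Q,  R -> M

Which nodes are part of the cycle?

DFS with gray/black marking from N:
N gray
  J gray
    Q gray
    Q black
  J black
  R gray
    M gray
    M black
    P gray
      P→Q: Q black — skip
      T gray
        O gray
        O black
      T black
      L gray
        L→Q: Q black — skip
        L→N: N is gray → back edge
Back edge closes the cycle N → R → P → L → N; its vertices are {L, N, P, R}.

L, N, P, R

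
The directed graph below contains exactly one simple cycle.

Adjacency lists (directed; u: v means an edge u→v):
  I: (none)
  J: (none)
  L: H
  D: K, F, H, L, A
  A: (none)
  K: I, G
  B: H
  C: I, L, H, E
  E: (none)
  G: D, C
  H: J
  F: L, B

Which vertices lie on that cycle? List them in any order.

D, G, K

DFS with gray/black marking from K:
K gray
  I gray
  I black
  G gray
    D gray
      D→K: K is gray → back edge
Back edge closes the cycle K → G → D → K; its vertices are {D, G, K}.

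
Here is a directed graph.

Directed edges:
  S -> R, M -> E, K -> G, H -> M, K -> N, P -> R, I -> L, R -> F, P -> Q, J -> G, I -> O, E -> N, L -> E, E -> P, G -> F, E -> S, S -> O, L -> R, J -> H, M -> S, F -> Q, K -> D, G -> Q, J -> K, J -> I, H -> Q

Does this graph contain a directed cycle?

DFS with white/gray/black marking, starting from H:
H gray
  Q gray
  Q black
  M gray
    E gray
      P gray
        R gray
          F gray
            F→Q: Q black — skip
          F black
        R black
        P→Q: Q black — skip
      P black
      S gray
        O gray
        O black
        S→R: R black — skip
      S black
      N gray
      N black
    E black
    M→S: S black — skip
  M black
H black
D gray
D black
G gray
  G→F: F black — skip
  G→Q: Q black — skip
G black
I gray
  L gray
    L→E: E black — skip
    L→R: R black — skip
  L black
  I→O: O black — skip
I black
J gray
  J→H: H black — skip
  K gray
    K→N: N black — skip
    K→G: G black — skip
    K→D: D black — skip
  K black
  J→I: I black — skip
  J→G: G black — skip
J black
Every edge goes to a white or black vertex — no back edge, so the graph is acyclic.

No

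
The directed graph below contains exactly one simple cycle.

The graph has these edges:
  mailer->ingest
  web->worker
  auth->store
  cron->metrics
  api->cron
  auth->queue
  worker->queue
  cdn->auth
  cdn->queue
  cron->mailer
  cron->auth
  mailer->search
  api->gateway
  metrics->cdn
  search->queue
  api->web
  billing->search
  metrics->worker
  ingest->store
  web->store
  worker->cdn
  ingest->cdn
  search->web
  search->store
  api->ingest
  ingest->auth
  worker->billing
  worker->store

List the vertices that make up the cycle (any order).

DFS with gray/black marking from worker:
worker gray
  cdn gray
    auth gray
      queue gray
      queue black
      store gray
      store black
    auth black
    cdn→queue: queue black — skip
  cdn black
  worker→queue: queue black — skip
  worker→store: store black — skip
  billing gray
    search gray
      web gray
        web→worker: worker is gray → back edge
Back edge closes the cycle worker → billing → search → web → worker; its vertices are {web, search, worker, billing}.

web, search, worker, billing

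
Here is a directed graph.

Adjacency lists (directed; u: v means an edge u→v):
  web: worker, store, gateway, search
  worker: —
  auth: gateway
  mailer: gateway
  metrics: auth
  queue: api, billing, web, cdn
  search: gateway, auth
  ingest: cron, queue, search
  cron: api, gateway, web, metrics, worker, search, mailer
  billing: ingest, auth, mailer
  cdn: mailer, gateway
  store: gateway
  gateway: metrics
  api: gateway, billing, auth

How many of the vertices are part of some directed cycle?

A vertex is on a directed cycle iff it belongs to a strongly connected component of size ≥ 2 (or has a self-loop).
The vertices on cycles are {api, auth, cron, queue, ingest, billing, gateway, metrics} — 8 in total.

8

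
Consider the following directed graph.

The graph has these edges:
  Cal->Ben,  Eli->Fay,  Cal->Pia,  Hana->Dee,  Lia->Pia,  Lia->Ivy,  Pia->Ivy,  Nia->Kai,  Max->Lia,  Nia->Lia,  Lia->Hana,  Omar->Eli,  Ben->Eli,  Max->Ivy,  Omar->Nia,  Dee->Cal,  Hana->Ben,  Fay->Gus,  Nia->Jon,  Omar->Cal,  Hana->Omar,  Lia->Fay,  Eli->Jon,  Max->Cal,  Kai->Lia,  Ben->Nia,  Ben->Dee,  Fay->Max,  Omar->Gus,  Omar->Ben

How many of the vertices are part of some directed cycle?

11

A vertex is on a directed cycle iff it belongs to a strongly connected component of size ≥ 2 (or has a self-loop).
The vertices on cycles are {Ben, Cal, Dee, Eli, Fay, Kai, Lia, Max, Nia, Hana, Omar} — 11 in total.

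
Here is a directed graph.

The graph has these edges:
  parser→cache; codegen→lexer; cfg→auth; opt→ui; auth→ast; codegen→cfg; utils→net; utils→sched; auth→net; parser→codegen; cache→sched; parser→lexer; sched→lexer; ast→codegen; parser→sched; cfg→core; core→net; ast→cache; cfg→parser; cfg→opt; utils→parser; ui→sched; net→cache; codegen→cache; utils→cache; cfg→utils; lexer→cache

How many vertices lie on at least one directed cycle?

9

A vertex is on a directed cycle iff it belongs to a strongly connected component of size ≥ 2 (or has a self-loop).
The vertices on cycles are {ast, cfg, auth, cache, lexer, sched, utils, parser, codegen} — 9 in total.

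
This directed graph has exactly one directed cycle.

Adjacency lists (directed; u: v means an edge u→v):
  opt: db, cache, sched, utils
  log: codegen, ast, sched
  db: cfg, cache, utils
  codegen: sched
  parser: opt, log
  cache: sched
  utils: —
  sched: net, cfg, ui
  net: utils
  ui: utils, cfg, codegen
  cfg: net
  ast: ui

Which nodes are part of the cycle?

DFS with gray/black marking from ui:
ui gray
  utils gray
  utils black
  cfg gray
    net gray
      net→utils: utils black — skip
    net black
  cfg black
  codegen gray
    sched gray
      sched→net: net black — skip
      sched→cfg: cfg black — skip
      sched→ui: ui is gray → back edge
Back edge closes the cycle ui → codegen → sched → ui; its vertices are {ui, sched, codegen}.

ui, sched, codegen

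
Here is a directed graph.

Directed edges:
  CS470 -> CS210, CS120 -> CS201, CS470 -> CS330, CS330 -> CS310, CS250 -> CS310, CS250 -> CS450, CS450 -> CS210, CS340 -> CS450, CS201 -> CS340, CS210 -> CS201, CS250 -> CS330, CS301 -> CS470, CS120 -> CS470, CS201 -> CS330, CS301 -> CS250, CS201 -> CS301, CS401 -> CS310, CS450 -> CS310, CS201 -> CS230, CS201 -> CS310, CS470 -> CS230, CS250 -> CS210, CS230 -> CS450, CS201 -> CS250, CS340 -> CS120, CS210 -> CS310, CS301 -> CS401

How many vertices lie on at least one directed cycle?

9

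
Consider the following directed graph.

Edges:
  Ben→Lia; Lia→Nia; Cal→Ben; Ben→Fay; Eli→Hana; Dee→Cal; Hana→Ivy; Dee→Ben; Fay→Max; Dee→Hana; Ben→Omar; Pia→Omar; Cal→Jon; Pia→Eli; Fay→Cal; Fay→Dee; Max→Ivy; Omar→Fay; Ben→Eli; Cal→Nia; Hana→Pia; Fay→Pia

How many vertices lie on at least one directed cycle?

8

A vertex is on a directed cycle iff it belongs to a strongly connected component of size ≥ 2 (or has a self-loop).
The vertices on cycles are {Ben, Cal, Dee, Eli, Fay, Pia, Hana, Omar} — 8 in total.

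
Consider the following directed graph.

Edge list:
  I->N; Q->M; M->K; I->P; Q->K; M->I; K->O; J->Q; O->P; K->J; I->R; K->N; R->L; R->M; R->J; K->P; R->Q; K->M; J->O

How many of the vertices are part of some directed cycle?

A vertex is on a directed cycle iff it belongs to a strongly connected component of size ≥ 2 (or has a self-loop).
The vertices on cycles are {I, J, K, M, Q, R} — 6 in total.

6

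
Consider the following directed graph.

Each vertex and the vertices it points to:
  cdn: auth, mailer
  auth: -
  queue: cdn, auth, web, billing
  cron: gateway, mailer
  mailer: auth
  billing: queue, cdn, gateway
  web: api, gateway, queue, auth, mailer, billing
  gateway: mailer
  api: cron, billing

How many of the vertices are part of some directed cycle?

A vertex is on a directed cycle iff it belongs to a strongly connected component of size ≥ 2 (or has a self-loop).
The vertices on cycles are {api, web, queue, billing} — 4 in total.

4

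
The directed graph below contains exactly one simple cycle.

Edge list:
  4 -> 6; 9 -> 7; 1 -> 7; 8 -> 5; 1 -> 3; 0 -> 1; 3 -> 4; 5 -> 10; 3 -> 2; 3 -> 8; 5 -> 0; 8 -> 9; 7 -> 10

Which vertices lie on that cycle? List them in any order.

DFS with gray/black marking from 3:
3 gray
  8 gray
    5 gray
      10 gray
      10 black
      0 gray
        1 gray
          1→3: 3 is gray → back edge
Back edge closes the cycle 3 → 8 → 5 → 0 → 1 → 3; its vertices are {0, 1, 3, 5, 8}.

0, 1, 3, 5, 8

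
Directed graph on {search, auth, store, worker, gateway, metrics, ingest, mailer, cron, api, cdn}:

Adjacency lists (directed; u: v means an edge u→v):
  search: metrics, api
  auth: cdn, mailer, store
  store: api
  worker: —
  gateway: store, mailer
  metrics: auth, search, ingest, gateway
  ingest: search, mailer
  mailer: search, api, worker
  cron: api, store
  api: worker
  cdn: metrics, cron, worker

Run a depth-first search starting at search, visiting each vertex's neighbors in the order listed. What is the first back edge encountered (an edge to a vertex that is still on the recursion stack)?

DFS from search (visiting each vertex's neighbors in the order listed); mark gray on enter, black on exit:
search gray
  metrics gray
    auth gray
      cdn gray
        cdn→metrics: metrics is gray → back edge
First back edge: cdn → metrics.

cdn->metrics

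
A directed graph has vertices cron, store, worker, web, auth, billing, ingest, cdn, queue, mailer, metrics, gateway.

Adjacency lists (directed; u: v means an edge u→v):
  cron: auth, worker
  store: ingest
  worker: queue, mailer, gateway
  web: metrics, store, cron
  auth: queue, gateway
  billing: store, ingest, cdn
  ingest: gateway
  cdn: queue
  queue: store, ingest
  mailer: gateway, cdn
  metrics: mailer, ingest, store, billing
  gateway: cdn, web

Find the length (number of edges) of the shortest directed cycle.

For each vertex v, BFS finds the shortest path from v back to v.
The shortest such closed walk is web → cron → auth → gateway → web, length 4.

4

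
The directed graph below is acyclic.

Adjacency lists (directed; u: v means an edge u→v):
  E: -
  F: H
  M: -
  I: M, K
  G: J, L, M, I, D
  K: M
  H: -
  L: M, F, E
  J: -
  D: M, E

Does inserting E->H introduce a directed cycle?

Adding E→H creates a cycle iff H can already reach E.
Explore from H: no path reaches E. The graph stays acyclic.

No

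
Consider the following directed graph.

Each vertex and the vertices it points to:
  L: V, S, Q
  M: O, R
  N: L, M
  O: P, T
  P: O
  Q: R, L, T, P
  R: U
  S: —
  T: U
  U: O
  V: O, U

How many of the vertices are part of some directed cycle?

A vertex is on a directed cycle iff it belongs to a strongly connected component of size ≥ 2 (or has a self-loop).
The vertices on cycles are {L, O, P, Q, T, U} — 6 in total.

6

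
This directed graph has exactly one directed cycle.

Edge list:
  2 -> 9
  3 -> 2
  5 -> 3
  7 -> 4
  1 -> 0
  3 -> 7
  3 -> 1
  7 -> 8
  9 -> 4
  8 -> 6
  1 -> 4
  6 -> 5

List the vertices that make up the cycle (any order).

3, 5, 6, 7, 8

DFS with gray/black marking from 5:
5 gray
  3 gray
    7 gray
      4 gray
      4 black
      8 gray
        6 gray
          6→5: 5 is gray → back edge
Back edge closes the cycle 5 → 3 → 7 → 8 → 6 → 5; its vertices are {3, 5, 6, 7, 8}.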